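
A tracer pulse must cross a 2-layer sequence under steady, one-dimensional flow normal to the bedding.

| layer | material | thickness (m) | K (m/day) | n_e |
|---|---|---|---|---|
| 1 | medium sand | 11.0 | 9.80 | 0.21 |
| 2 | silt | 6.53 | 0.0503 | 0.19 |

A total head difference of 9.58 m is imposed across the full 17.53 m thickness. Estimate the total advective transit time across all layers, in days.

48.5

With flow normal to the layers, continuity requires the same specific discharge q through every layer.
Σ(b_i/K_i) = 11.0/9.80 + 6.53/0.0503 = 130.9 d.
q = Δh / Σ(b_i/K_i) = 9.58 / 130.9 = 0.07316 m/day.
In each layer the seepage velocity is v_i = q/n_i, so the layer transit time is t_i = b_i·n_i / q:
  layer 1 (medium sand): t_1 = 11.0 × 0.21 / 0.07316 = 31.57 d
  layer 2 (silt): t_2 = 6.53 × 0.19 / 0.07316 = 16.96 d
Total t = Σ t_i = 48.53 days.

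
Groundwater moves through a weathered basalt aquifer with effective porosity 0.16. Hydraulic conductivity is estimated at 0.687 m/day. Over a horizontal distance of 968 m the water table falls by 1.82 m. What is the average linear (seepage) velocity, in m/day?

0.00807

Hydraulic gradient i = Δh / L = 1.82 / 968 = 0.001880.
Darcy flux q = K · i = 0.6870 × 0.001880 = 0.001292 m/day.
Seepage velocity v = q / n_e = 0.001292 / 0.16 = 0.008073 m/day.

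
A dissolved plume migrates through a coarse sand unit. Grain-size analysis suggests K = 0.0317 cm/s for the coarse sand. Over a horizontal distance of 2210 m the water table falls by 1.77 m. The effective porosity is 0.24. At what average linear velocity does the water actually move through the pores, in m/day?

Convert K: 0.0317 cm/s × 864 = 27.39 m/day.
Hydraulic gradient i = Δh / L = 1.77 / 2210 = 0.0008009.
Darcy flux q = K · i = 27.39 × 0.0008009 = 0.02194 m/day.
Seepage velocity v = q / n_e = 0.02194 / 0.24 = 0.09140 m/day.

0.0914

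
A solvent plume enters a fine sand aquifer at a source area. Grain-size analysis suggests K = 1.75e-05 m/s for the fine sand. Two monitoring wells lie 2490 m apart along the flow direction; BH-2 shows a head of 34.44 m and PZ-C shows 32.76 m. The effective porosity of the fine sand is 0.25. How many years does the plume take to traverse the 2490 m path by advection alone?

Convert K: 1.75e-05 m/s × 86400 = 1.512 m/day.
Hydraulic gradient i = (34.44 − 32.76) / 2490 = 1.68 / 2490 = 0.0006747.
Darcy flux q = K · i = 1.512 × 0.0006747 = 0.001020 m/day.
Seepage velocity v = q / n_e = 0.001020 / 0.25 = 0.004081 m/day.
Travel time t = L / v = 2490 / 0.004081 = 6.102e+05 days = 1671 years.

1670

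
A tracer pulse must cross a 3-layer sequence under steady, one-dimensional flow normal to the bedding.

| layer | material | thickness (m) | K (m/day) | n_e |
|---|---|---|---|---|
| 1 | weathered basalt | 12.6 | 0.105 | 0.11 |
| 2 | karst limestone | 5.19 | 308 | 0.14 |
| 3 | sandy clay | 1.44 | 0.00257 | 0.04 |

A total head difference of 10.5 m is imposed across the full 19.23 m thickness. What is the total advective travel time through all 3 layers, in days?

141

With flow normal to the layers, continuity requires the same specific discharge q through every layer.
Σ(b_i/K_i) = 12.6/0.105 + 5.19/308 + 1.44/0.00257 = 680.3 d.
q = Δh / Σ(b_i/K_i) = 10.5 / 680.3 = 0.01543 m/day.
In each layer the seepage velocity is v_i = q/n_i, so the layer transit time is t_i = b_i·n_i / q:
  layer 1 (weathered basalt): t_1 = 12.6 × 0.11 / 0.01543 = 89.80 d
  layer 2 (karst limestone): t_2 = 5.19 × 0.14 / 0.01543 = 47.08 d
  layer 3 (sandy clay): t_3 = 1.44 × 0.04 / 0.01543 = 3.732 d
Total t = Σ t_i = 140.6 days.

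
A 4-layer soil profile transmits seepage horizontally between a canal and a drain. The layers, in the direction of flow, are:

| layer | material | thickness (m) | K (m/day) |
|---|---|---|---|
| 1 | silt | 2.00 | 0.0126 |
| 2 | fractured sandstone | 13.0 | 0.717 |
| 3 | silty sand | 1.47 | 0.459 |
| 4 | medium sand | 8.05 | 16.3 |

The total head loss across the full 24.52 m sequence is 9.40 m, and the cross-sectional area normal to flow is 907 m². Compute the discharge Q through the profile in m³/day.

Flow is perpendicular to layering, so the layers act in series and the equivalent K is the thickness-weighted harmonic mean.
Total thickness L = 2.00 + 13.0 + 1.47 + 8.05 = 24.52 m.
Σ(b_i/K_i) = 2.00/0.0126 + 13.0/0.717 + 1.47/0.459 + 8.05/16.3 = 180.6 d.
K_eq = L / Σ(b_i/K_i) = 24.52 / 180.6 = 0.1358 m/day.
Q = K_eq · A · (Δh/L) = 0.1358 × 907 × (9.40/24.52) = 47.22 m³/day.

47.2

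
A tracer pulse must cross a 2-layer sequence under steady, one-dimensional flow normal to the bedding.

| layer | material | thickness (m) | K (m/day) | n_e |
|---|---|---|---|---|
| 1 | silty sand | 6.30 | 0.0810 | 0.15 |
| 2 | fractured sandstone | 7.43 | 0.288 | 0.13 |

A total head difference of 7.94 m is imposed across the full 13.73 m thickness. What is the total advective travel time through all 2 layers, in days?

With flow normal to the layers, continuity requires the same specific discharge q through every layer.
Σ(b_i/K_i) = 6.30/0.0810 + 7.43/0.288 = 103.6 d.
q = Δh / Σ(b_i/K_i) = 7.94 / 103.6 = 0.07666 m/day.
In each layer the seepage velocity is v_i = q/n_i, so the layer transit time is t_i = b_i·n_i / q:
  layer 1 (silty sand): t_1 = 6.30 × 0.15 / 0.07666 = 12.33 d
  layer 2 (fractured sandstone): t_2 = 7.43 × 0.13 / 0.07666 = 12.60 d
Total t = Σ t_i = 24.93 days.

24.9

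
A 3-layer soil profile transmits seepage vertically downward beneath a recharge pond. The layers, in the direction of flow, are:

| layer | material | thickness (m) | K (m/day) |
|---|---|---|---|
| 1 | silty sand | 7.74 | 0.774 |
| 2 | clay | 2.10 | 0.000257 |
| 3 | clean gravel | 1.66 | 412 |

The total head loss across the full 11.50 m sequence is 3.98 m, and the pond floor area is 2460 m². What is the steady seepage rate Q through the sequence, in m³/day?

Flow is perpendicular to layering, so the layers act in series and the equivalent K is the thickness-weighted harmonic mean.
Total thickness L = 7.74 + 2.10 + 1.66 = 11.50 m.
Σ(b_i/K_i) = 7.74/0.774 + 2.10/0.000257 + 1.66/412 = 8181 d.
K_eq = L / Σ(b_i/K_i) = 11.50 / 8181 = 0.001406 m/day.
Q = K_eq · A · (Δh/L) = 0.001406 × 2460 × (3.98/11.50) = 1.197 m³/day.

1.20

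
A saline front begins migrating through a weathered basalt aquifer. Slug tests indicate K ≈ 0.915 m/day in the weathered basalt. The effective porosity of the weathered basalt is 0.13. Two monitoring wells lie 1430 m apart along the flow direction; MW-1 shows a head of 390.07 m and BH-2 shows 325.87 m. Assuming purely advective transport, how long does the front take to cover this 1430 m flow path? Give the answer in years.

Hydraulic gradient i = (390.07 − 325.87) / 1430 = 64.2 / 1430 = 0.04490.
Darcy flux q = K · i = 0.9150 × 0.04490 = 0.04108 m/day.
Seepage velocity v = q / n_e = 0.04108 / 0.13 = 0.3160 m/day.
Travel time t = L / v = 1430 / 0.3160 = 4525 days = 12.39 years.

12.4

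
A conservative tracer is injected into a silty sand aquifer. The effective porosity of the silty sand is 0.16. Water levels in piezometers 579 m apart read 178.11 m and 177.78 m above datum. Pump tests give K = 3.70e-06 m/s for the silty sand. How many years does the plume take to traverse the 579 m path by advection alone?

1390

Convert K: 3.70e-06 m/s × 86400 = 0.3197 m/day.
Hydraulic gradient i = (178.11 − 177.78) / 579 = 0.33 / 579 = 0.0005699.
Darcy flux q = K · i = 0.3197 × 0.0005699 = 0.0001822 m/day.
Seepage velocity v = q / n_e = 0.0001822 / 0.16 = 0.001139 m/day.
Travel time t = L / v = 579 / 0.001139 = 5.084e+05 days = 1392 years.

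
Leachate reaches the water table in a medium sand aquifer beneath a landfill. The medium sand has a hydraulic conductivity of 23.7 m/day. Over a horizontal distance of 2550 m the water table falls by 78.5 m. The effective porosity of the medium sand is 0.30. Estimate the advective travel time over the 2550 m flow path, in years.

Hydraulic gradient i = Δh / L = 78.5 / 2550 = 0.03078.
Darcy flux q = K · i = 23.70 × 0.03078 = 0.7296 m/day.
Seepage velocity v = q / n_e = 0.7296 / 0.30 = 2.432 m/day.
Travel time t = L / v = 2550 / 2.432 = 1049 days = 2.871 years.

2.87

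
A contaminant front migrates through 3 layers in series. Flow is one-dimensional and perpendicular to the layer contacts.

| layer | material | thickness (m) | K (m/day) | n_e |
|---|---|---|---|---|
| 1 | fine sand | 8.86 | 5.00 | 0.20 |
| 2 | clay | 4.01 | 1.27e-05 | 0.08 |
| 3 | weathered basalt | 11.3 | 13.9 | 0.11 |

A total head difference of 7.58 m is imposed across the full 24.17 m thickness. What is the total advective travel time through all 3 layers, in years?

380

With flow normal to the layers, continuity requires the same specific discharge q through every layer.
Σ(b_i/K_i) = 8.86/5.00 + 4.01/1.27e-05 + 11.3/13.9 = 3.158e+05 d.
q = Δh / Σ(b_i/K_i) = 7.58 / 3.158e+05 = 2.401e-05 m/day.
In each layer the seepage velocity is v_i = q/n_i, so the layer transit time is t_i = b_i·n_i / q:
  layer 1 (fine sand): t_1 = 8.86 × 0.20 / 2.401e-05 = 73814 d
  layer 2 (clay): t_2 = 4.01 × 0.08 / 2.401e-05 = 13363 d
  layer 3 (weathered basalt): t_3 = 11.3 × 0.11 / 2.401e-05 = 51778 d
Total t = Σ t_i = 1.390e+05 days = 380.4 years.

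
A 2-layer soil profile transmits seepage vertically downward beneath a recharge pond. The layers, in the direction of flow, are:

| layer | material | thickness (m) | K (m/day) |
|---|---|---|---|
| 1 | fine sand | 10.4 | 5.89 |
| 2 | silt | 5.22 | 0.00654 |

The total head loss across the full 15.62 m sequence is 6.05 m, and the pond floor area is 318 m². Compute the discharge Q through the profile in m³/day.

2.41

Flow is perpendicular to layering, so the layers act in series and the equivalent K is the thickness-weighted harmonic mean.
Total thickness L = 10.4 + 5.22 = 15.62 m.
Σ(b_i/K_i) = 10.4/5.89 + 5.22/0.00654 = 799.9 d.
K_eq = L / Σ(b_i/K_i) = 15.62 / 799.9 = 0.01953 m/day.
Q = K_eq · A · (Δh/L) = 0.01953 × 318 × (6.05/15.62) = 2.405 m³/day.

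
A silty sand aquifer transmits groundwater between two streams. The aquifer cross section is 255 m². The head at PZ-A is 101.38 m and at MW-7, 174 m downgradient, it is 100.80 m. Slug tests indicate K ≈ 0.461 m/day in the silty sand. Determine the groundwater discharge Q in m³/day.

Hydraulic gradient i = (101.38 − 100.80) / 174 = 0.58 / 174 = 0.003333.
Darcy's law: Q = K · A · i = 0.4610 × 255.0 × 0.003333 = 0.3918 m³/day.

0.392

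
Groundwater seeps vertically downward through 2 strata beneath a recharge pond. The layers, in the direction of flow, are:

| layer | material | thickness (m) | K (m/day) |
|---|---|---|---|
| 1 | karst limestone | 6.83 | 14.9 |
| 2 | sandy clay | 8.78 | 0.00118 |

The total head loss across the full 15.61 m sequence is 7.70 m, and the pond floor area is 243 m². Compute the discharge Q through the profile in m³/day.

0.251

Flow is perpendicular to layering, so the layers act in series and the equivalent K is the thickness-weighted harmonic mean.
Total thickness L = 6.83 + 8.78 = 15.61 m.
Σ(b_i/K_i) = 6.83/14.9 + 8.78/0.00118 = 7441 d.
K_eq = L / Σ(b_i/K_i) = 15.61 / 7441 = 0.002098 m/day.
Q = K_eq · A · (Δh/L) = 0.002098 × 243 × (7.70/15.61) = 0.2515 m³/day.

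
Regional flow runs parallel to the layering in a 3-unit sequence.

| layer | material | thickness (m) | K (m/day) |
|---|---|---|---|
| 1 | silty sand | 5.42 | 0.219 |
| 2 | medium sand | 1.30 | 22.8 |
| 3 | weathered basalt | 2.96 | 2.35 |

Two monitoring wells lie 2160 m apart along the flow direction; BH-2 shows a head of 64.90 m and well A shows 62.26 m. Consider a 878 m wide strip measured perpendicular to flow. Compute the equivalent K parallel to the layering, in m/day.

Flow is parallel to layering, so each bed carries its own Darcy discharge and the transmissivities add.
Σ(K_i·b_i) = 0.219×5.42 + 22.8×1.30 + 2.35×2.96 = 37.78 m²/day.
Total thickness b = 9.680 m, so K_eq = Σ(K_i·b_i)/b = 3.903 m/day.

3.90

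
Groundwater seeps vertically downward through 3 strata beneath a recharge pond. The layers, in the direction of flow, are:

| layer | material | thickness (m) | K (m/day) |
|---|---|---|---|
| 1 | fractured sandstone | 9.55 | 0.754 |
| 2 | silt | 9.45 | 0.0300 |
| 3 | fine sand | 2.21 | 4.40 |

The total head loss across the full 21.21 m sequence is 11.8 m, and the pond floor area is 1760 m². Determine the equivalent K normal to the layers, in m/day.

Flow is perpendicular to layering, so the layers act in series and the equivalent K is the thickness-weighted harmonic mean.
Total thickness L = 9.55 + 9.45 + 2.21 = 21.21 m.
Σ(b_i/K_i) = 9.55/0.754 + 9.45/0.0300 + 2.21/4.40 = 328.2 d.
K_eq = L / Σ(b_i/K_i) = 21.21 / 328.2 = 0.06463 m/day.

0.0646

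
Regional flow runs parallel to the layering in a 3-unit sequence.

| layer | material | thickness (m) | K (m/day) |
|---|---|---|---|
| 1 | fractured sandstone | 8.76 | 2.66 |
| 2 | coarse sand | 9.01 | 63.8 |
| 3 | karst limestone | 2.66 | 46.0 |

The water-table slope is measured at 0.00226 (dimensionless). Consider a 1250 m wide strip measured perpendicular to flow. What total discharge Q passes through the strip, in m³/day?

Flow is parallel to layering, so each bed carries its own Darcy discharge and the transmissivities add.
Σ(K_i·b_i) = 2.66×8.76 + 63.8×9.01 + 46.0×2.66 = 720.5 m²/day.
Hydraulic gradient i = 0.00226.
Q = Σ(K_i·b_i) · W · i = 720.5 × 1250 × 0.002260 = 2035 m³/day.

2040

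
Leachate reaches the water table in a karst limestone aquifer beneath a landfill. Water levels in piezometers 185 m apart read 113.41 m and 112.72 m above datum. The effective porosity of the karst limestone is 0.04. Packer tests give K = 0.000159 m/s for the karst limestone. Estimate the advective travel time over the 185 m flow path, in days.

144

Convert K: 0.000159 m/s × 86400 = 13.74 m/day.
Hydraulic gradient i = (113.41 − 112.72) / 185 = 0.69 / 185 = 0.003730.
Darcy flux q = K · i = 13.74 × 0.003730 = 0.05124 m/day.
Seepage velocity v = q / n_e = 0.05124 / 0.04 = 1.281 m/day.
Travel time t = L / v = 185 / 1.281 = 144.4 days.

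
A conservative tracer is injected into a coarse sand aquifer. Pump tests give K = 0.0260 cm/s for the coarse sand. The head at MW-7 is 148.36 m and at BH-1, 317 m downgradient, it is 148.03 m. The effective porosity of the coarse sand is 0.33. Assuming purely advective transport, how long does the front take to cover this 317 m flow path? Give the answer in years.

Convert K: 0.0260 cm/s × 864 = 22.46 m/day.
Hydraulic gradient i = (148.36 − 148.03) / 317 = 0.33 / 317 = 0.001041.
Darcy flux q = K · i = 22.46 × 0.001041 = 0.02339 m/day.
Seepage velocity v = q / n_e = 0.02339 / 0.33 = 0.07086 m/day.
Travel time t = L / v = 317 / 0.07086 = 4473 days = 12.25 years.

12.2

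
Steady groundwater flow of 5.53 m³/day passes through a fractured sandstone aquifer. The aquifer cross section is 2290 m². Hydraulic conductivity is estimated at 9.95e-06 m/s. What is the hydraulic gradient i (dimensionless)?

0.00281

Convert K: 9.95e-06 m/s × 86400 = 0.8597 m/day.
From Q = K·A·i, i = Q / (K·A) = 5.53 / (0.8597 × 2290) = 0.002809.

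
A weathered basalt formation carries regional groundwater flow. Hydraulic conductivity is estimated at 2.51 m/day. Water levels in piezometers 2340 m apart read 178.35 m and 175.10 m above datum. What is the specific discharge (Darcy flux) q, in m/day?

Hydraulic gradient i = (178.35 − 175.10) / 2340 = 3.25 / 2340 = 0.001389.
Specific discharge q = K · i = 2.510 × 0.001389 = 0.003486 m/day.

0.00349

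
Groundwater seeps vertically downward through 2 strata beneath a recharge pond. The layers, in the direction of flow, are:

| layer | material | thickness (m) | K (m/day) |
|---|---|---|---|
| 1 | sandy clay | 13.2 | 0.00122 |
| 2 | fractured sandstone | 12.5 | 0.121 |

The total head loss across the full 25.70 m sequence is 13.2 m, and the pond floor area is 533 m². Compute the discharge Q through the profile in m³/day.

Flow is perpendicular to layering, so the layers act in series and the equivalent K is the thickness-weighted harmonic mean.
Total thickness L = 13.2 + 12.5 = 25.70 m.
Σ(b_i/K_i) = 13.2/0.00122 + 12.5/0.121 = 10923 d.
K_eq = L / Σ(b_i/K_i) = 25.70 / 10923 = 0.002353 m/day.
Q = K_eq · A · (Δh/L) = 0.002353 × 533 × (13.2/25.70) = 0.6441 m³/day.

0.644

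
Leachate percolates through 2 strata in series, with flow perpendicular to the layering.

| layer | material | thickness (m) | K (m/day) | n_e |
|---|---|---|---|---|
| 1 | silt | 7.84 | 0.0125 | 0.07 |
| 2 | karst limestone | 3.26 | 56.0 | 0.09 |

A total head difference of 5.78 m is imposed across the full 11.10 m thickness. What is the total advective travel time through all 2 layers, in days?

91.4

With flow normal to the layers, continuity requires the same specific discharge q through every layer.
Σ(b_i/K_i) = 7.84/0.0125 + 3.26/56.0 = 627.3 d.
q = Δh / Σ(b_i/K_i) = 5.78 / 627.3 = 0.009215 m/day.
In each layer the seepage velocity is v_i = q/n_i, so the layer transit time is t_i = b_i·n_i / q:
  layer 1 (silt): t_1 = 7.84 × 0.07 / 0.009215 = 59.56 d
  layer 2 (karst limestone): t_2 = 3.26 × 0.09 / 0.009215 = 31.84 d
Total t = Σ t_i = 91.40 days.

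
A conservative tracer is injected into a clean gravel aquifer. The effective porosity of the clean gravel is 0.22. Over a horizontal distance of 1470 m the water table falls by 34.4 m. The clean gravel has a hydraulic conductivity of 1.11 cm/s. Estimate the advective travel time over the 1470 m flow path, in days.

14.4

Convert K: 1.11 cm/s × 864 = 959.0 m/day.
Hydraulic gradient i = Δh / L = 34.4 / 1470 = 0.02340.
Darcy flux q = K · i = 959.0 × 0.02340 = 22.44 m/day.
Seepage velocity v = q / n_e = 22.44 / 0.22 = 102.0 m/day.
Travel time t = L / v = 1470 / 102.0 = 14.41 days.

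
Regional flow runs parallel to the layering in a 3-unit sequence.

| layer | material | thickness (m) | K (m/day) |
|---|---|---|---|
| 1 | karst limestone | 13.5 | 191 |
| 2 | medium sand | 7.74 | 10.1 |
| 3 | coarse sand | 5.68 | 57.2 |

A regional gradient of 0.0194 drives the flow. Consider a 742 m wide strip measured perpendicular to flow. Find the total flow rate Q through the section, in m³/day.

42900

Flow is parallel to layering, so each bed carries its own Darcy discharge and the transmissivities add.
Σ(K_i·b_i) = 191×13.5 + 10.1×7.74 + 57.2×5.68 = 2982 m²/day.
Hydraulic gradient i = 0.0194.
Q = Σ(K_i·b_i) · W · i = 2982 × 742 × 0.01940 = 42919 m³/day.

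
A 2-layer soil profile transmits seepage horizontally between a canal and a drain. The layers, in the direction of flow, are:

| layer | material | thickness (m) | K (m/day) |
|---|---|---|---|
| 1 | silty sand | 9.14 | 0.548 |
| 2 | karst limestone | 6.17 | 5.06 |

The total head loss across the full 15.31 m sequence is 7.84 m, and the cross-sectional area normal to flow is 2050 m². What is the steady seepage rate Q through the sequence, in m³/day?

Flow is perpendicular to layering, so the layers act in series and the equivalent K is the thickness-weighted harmonic mean.
Total thickness L = 9.14 + 6.17 = 15.31 m.
Σ(b_i/K_i) = 9.14/0.548 + 6.17/5.06 = 17.90 d.
K_eq = L / Σ(b_i/K_i) = 15.31 / 17.90 = 0.8554 m/day.
Q = K_eq · A · (Δh/L) = 0.8554 × 2050 × (7.84/15.31) = 898.0 m³/day.

898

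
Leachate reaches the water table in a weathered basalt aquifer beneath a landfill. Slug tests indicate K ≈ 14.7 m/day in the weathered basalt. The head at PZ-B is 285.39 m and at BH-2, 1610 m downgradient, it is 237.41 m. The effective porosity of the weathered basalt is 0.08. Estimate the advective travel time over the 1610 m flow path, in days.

Hydraulic gradient i = (285.39 − 237.41) / 1610 = 47.98 / 1610 = 0.02980.
Darcy flux q = K · i = 14.70 × 0.02980 = 0.4381 m/day.
Seepage velocity v = q / n_e = 0.4381 / 0.08 = 5.476 m/day.
Travel time t = L / v = 1610 / 5.476 = 294.0 days.

294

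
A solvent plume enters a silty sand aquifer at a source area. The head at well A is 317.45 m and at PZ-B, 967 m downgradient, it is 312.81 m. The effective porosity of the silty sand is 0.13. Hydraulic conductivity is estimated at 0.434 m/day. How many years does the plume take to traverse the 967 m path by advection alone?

Hydraulic gradient i = (317.45 − 312.81) / 967 = 4.64 / 967 = 0.004798.
Darcy flux q = K · i = 0.4340 × 0.004798 = 0.002082 m/day.
Seepage velocity v = q / n_e = 0.002082 / 0.13 = 0.01602 m/day.
Travel time t = L / v = 967 / 0.01602 = 60365 days = 165.3 years.

165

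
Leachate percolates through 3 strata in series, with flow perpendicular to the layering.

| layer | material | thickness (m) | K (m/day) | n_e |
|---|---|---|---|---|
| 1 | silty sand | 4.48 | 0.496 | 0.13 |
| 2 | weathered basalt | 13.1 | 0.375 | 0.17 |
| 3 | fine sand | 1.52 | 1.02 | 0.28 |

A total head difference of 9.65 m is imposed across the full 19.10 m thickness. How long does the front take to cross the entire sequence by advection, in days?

15.2

With flow normal to the layers, continuity requires the same specific discharge q through every layer.
Σ(b_i/K_i) = 4.48/0.496 + 13.1/0.375 + 1.52/1.02 = 45.46 d.
q = Δh / Σ(b_i/K_i) = 9.65 / 45.46 = 0.2123 m/day.
In each layer the seepage velocity is v_i = q/n_i, so the layer transit time is t_i = b_i·n_i / q:
  layer 1 (silty sand): t_1 = 4.48 × 0.13 / 0.2123 = 2.743 d
  layer 2 (weathered basalt): t_2 = 13.1 × 0.17 / 0.2123 = 10.49 d
  layer 3 (fine sand): t_3 = 1.52 × 0.28 / 0.2123 = 2.005 d
Total t = Σ t_i = 15.24 days.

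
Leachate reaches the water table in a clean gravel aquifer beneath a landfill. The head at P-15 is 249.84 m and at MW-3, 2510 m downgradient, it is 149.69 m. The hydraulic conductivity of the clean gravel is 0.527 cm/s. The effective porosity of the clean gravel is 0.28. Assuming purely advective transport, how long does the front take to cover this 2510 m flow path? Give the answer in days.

38.7

Convert K: 0.527 cm/s × 864 = 455.3 m/day.
Hydraulic gradient i = (249.84 − 149.69) / 2510 = 100.15 / 2510 = 0.03990.
Darcy flux q = K · i = 455.3 × 0.03990 = 18.17 m/day.
Seepage velocity v = q / n_e = 18.17 / 0.28 = 64.88 m/day.
Travel time t = L / v = 2510 / 64.88 = 38.68 days.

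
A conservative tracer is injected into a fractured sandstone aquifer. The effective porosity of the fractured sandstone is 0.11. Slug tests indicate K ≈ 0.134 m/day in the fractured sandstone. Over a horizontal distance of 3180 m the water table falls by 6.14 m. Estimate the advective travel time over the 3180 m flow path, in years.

3700

Hydraulic gradient i = Δh / L = 6.14 / 3180 = 0.001931.
Darcy flux q = K · i = 0.1340 × 0.001931 = 0.0002587 m/day.
Seepage velocity v = q / n_e = 0.0002587 / 0.11 = 0.002352 m/day.
Travel time t = L / v = 3180 / 0.002352 = 1.352e+06 days = 3702 years.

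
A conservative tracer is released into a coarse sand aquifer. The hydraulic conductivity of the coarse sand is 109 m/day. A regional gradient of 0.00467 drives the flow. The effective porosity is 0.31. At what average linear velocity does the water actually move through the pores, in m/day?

1.64

Hydraulic gradient i = 0.00467.
Darcy flux q = K · i = 109.0 × 0.004670 = 0.5090 m/day.
Seepage velocity v = q / n_e = 0.5090 / 0.31 = 1.642 m/day.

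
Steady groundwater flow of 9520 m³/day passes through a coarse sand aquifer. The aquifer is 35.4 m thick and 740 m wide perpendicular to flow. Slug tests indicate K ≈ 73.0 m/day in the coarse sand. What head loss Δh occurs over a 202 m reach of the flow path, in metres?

Cross-sectional area A = 740 × 35.4 = 26196 m².
From Q = K·A·i, i = Q / (K·A) = 9520 / (73.00 × 26196) = 0.004978.
Head loss Δh = i · L = 0.004978 × 202 = 1.006 m.

1.01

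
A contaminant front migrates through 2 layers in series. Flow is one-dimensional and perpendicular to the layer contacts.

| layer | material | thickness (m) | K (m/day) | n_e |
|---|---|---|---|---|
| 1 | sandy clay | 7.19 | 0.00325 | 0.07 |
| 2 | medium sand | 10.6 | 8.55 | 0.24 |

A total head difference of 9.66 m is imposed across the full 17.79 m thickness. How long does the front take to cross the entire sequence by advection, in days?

698

With flow normal to the layers, continuity requires the same specific discharge q through every layer.
Σ(b_i/K_i) = 7.19/0.00325 + 10.6/8.55 = 2214 d.
q = Δh / Σ(b_i/K_i) = 9.66 / 2214 = 0.004364 m/day.
In each layer the seepage velocity is v_i = q/n_i, so the layer transit time is t_i = b_i·n_i / q:
  layer 1 (sandy clay): t_1 = 7.19 × 0.07 / 0.004364 = 115.3 d
  layer 2 (medium sand): t_2 = 10.6 × 0.24 / 0.004364 = 582.9 d
Total t = Σ t_i = 698.3 days.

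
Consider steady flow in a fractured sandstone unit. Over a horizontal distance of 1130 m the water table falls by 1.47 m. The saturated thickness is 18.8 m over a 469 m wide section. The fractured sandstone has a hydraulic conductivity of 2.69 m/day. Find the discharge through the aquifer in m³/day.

Cross-sectional area A = 469 × 18.8 = 8817 m².
Hydraulic gradient i = Δh / L = 1.47 / 1130 = 0.001301.
Darcy's law: Q = K · A · i = 2.690 × 8817 × 0.001301 = 30.85 m³/day.

30.9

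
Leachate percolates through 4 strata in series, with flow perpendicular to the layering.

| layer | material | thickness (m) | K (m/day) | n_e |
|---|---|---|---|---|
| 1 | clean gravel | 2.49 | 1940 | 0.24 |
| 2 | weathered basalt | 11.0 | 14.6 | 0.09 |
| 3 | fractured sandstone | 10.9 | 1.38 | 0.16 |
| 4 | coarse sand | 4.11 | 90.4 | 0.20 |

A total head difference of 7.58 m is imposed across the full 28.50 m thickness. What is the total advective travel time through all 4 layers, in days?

With flow normal to the layers, continuity requires the same specific discharge q through every layer.
Σ(b_i/K_i) = 2.49/1940 + 11.0/14.6 + 10.9/1.38 + 4.11/90.4 = 8.699 d.
q = Δh / Σ(b_i/K_i) = 7.58 / 8.699 = 0.8714 m/day.
In each layer the seepage velocity is v_i = q/n_i, so the layer transit time is t_i = b_i·n_i / q:
  layer 1 (clean gravel): t_1 = 2.49 × 0.24 / 0.8714 = 0.6858 d
  layer 2 (weathered basalt): t_2 = 11.0 × 0.09 / 0.8714 = 1.136 d
  layer 3 (fractured sandstone): t_3 = 10.9 × 0.16 / 0.8714 = 2.001 d
  layer 4 (coarse sand): t_4 = 4.11 × 0.20 / 0.8714 = 0.9433 d
Total t = Σ t_i = 4.767 days.

4.77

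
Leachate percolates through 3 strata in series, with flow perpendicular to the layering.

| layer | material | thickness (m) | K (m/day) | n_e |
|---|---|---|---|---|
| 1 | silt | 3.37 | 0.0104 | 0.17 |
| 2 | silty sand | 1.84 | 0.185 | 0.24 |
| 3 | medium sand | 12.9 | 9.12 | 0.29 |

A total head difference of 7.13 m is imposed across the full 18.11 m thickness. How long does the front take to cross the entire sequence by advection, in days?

224

With flow normal to the layers, continuity requires the same specific discharge q through every layer.
Σ(b_i/K_i) = 3.37/0.0104 + 1.84/0.185 + 12.9/9.12 = 335.4 d.
q = Δh / Σ(b_i/K_i) = 7.13 / 335.4 = 0.02126 m/day.
In each layer the seepage velocity is v_i = q/n_i, so the layer transit time is t_i = b_i·n_i / q:
  layer 1 (silt): t_1 = 3.37 × 0.17 / 0.02126 = 26.95 d
  layer 2 (silty sand): t_2 = 1.84 × 0.24 / 0.02126 = 20.77 d
  layer 3 (medium sand): t_3 = 12.9 × 0.29 / 0.02126 = 176.0 d
Total t = Σ t_i = 223.7 days.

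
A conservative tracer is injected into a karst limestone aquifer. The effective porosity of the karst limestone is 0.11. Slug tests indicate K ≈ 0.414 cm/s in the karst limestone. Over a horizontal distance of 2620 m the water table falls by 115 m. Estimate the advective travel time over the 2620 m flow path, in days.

Convert K: 0.414 cm/s × 864 = 357.7 m/day.
Hydraulic gradient i = Δh / L = 115 / 2620 = 0.04389.
Darcy flux q = K · i = 357.7 × 0.04389 = 15.70 m/day.
Seepage velocity v = q / n_e = 15.70 / 0.11 = 142.7 m/day.
Travel time t = L / v = 2620 / 142.7 = 18.36 days.

18.4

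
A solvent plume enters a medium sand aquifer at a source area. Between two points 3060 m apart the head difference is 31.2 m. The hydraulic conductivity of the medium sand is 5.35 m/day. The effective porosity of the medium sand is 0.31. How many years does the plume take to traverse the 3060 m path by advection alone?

47.6

Hydraulic gradient i = Δh / L = 31.2 / 3060 = 0.01020.
Darcy flux q = K · i = 5.350 × 0.01020 = 0.05455 m/day.
Seepage velocity v = q / n_e = 0.05455 / 0.31 = 0.1760 m/day.
Travel time t = L / v = 3060 / 0.1760 = 17390 days = 47.61 years.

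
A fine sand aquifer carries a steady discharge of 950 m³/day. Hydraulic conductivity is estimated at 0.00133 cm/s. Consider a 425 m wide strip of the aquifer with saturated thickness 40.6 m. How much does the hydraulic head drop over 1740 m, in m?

Convert K: 0.00133 cm/s × 864 = 1.149 m/day.
Cross-sectional area A = 425 × 40.6 = 17255 m².
From Q = K·A·i, i = Q / (K·A) = 950 / (1.149 × 17255) = 0.04791.
Head loss Δh = i · L = 0.04791 × 1740 = 83.37 m.

83.4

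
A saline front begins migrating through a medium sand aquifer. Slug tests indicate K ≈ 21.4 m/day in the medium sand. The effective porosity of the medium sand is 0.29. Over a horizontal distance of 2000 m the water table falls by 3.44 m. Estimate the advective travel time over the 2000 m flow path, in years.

43.1

Hydraulic gradient i = Δh / L = 3.44 / 2000 = 0.001720.
Darcy flux q = K · i = 21.40 × 0.001720 = 0.03681 m/day.
Seepage velocity v = q / n_e = 0.03681 / 0.29 = 0.1269 m/day.
Travel time t = L / v = 2000 / 0.1269 = 15757 days = 43.14 years.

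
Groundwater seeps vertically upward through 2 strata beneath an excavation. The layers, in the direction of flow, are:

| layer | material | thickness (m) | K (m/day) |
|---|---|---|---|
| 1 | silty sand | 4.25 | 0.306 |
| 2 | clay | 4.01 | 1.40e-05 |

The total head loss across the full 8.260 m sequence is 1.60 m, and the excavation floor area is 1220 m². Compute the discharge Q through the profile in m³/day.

0.00681

Flow is perpendicular to layering, so the layers act in series and the equivalent K is the thickness-weighted harmonic mean.
Total thickness L = 4.25 + 4.01 = 8.260 m.
Σ(b_i/K_i) = 4.25/0.306 + 4.01/1.40e-05 = 2.864e+05 d.
K_eq = L / Σ(b_i/K_i) = 8.260 / 2.864e+05 = 2.884e-05 m/day.
Q = K_eq · A · (Δh/L) = 2.884e-05 × 1220 × (1.60/8.260) = 0.006815 m³/day.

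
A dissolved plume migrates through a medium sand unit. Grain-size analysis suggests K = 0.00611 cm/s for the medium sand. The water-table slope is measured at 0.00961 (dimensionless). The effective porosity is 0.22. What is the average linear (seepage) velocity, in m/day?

0.231

Convert K: 0.00611 cm/s × 864 = 5.279 m/day.
Hydraulic gradient i = 0.00961.
Darcy flux q = K · i = 5.279 × 0.009610 = 0.05073 m/day.
Seepage velocity v = q / n_e = 0.05073 / 0.22 = 0.2306 m/day.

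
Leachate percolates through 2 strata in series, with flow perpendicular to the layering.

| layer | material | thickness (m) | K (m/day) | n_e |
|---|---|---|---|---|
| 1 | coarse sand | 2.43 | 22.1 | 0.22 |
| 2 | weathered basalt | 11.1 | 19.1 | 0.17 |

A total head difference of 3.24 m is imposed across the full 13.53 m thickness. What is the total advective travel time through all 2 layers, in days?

0.517

With flow normal to the layers, continuity requires the same specific discharge q through every layer.
Σ(b_i/K_i) = 2.43/22.1 + 11.1/19.1 = 0.6911 d.
q = Δh / Σ(b_i/K_i) = 3.24 / 0.6911 = 4.688 m/day.
In each layer the seepage velocity is v_i = q/n_i, so the layer transit time is t_i = b_i·n_i / q:
  layer 1 (coarse sand): t_1 = 2.43 × 0.22 / 4.688 = 0.1140 d
  layer 2 (weathered basalt): t_2 = 11.1 × 0.17 / 4.688 = 0.4025 d
Total t = Σ t_i = 0.5165 days.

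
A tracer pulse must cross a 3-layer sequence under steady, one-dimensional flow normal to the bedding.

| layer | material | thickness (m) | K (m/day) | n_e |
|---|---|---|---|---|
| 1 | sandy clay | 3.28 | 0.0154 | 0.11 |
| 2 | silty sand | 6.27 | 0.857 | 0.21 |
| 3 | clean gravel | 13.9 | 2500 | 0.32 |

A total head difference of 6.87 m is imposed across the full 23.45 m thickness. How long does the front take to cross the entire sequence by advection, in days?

With flow normal to the layers, continuity requires the same specific discharge q through every layer.
Σ(b_i/K_i) = 3.28/0.0154 + 6.27/0.857 + 13.9/2500 = 220.3 d.
q = Δh / Σ(b_i/K_i) = 6.87 / 220.3 = 0.03118 m/day.
In each layer the seepage velocity is v_i = q/n_i, so the layer transit time is t_i = b_i·n_i / q:
  layer 1 (sandy clay): t_1 = 3.28 × 0.11 / 0.03118 = 11.57 d
  layer 2 (silty sand): t_2 = 6.27 × 0.21 / 0.03118 = 42.22 d
  layer 3 (clean gravel): t_3 = 13.9 × 0.32 / 0.03118 = 142.6 d
Total t = Σ t_i = 196.4 days.

196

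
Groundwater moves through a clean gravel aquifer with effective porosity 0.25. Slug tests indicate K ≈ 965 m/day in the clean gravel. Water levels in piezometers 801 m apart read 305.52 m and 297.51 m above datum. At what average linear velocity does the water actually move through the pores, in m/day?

38.6

Hydraulic gradient i = (305.52 − 297.51) / 801 = 8.01 / 801 = 0.01000.
Darcy flux q = K · i = 965.0 × 0.01000 = 9.650 m/day.
Seepage velocity v = q / n_e = 9.650 / 0.25 = 38.60 m/day.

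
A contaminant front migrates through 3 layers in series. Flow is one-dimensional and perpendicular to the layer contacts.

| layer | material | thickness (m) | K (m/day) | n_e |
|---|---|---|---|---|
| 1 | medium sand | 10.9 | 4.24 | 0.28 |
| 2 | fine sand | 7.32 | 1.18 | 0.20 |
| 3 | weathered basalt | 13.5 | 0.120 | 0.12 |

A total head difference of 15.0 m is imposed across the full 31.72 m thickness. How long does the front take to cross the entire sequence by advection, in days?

49.6

With flow normal to the layers, continuity requires the same specific discharge q through every layer.
Σ(b_i/K_i) = 10.9/4.24 + 7.32/1.18 + 13.5/0.120 = 121.3 d.
q = Δh / Σ(b_i/K_i) = 15.0 / 121.3 = 0.1237 m/day.
In each layer the seepage velocity is v_i = q/n_i, so the layer transit time is t_i = b_i·n_i / q:
  layer 1 (medium sand): t_1 = 10.9 × 0.28 / 0.1237 = 24.68 d
  layer 2 (fine sand): t_2 = 7.32 × 0.20 / 0.1237 = 11.84 d
  layer 3 (weathered basalt): t_3 = 13.5 × 0.12 / 0.1237 = 13.10 d
Total t = Σ t_i = 49.61 days.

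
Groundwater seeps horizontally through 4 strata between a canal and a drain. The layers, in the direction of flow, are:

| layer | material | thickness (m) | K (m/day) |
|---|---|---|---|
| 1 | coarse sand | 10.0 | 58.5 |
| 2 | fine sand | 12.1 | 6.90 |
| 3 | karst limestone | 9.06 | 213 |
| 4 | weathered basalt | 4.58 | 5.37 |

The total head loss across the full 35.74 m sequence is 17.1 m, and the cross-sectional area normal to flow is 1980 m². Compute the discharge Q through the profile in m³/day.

12000

Flow is perpendicular to layering, so the layers act in series and the equivalent K is the thickness-weighted harmonic mean.
Total thickness L = 10.0 + 12.1 + 9.06 + 4.58 = 35.74 m.
Σ(b_i/K_i) = 10.0/58.5 + 12.1/6.90 + 9.06/213 + 4.58/5.37 = 2.820 d.
K_eq = L / Σ(b_i/K_i) = 35.74 / 2.820 = 12.67 m/day.
Q = K_eq · A · (Δh/L) = 12.67 × 1980 × (17.1/35.74) = 12006 m³/day.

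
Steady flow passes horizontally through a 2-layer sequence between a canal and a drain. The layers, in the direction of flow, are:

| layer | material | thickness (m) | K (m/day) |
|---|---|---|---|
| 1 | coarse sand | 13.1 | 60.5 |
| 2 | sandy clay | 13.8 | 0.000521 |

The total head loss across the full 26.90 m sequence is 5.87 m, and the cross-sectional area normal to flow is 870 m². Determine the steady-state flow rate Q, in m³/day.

Flow is perpendicular to layering, so the layers act in series and the equivalent K is the thickness-weighted harmonic mean.
Total thickness L = 13.1 + 13.8 = 26.90 m.
Σ(b_i/K_i) = 13.1/60.5 + 13.8/0.000521 = 26488 d.
K_eq = L / Σ(b_i/K_i) = 26.90 / 26488 = 0.001016 m/day.
Q = K_eq · A · (Δh/L) = 0.001016 × 870 × (5.87/26.90) = 0.1928 m³/day.

0.193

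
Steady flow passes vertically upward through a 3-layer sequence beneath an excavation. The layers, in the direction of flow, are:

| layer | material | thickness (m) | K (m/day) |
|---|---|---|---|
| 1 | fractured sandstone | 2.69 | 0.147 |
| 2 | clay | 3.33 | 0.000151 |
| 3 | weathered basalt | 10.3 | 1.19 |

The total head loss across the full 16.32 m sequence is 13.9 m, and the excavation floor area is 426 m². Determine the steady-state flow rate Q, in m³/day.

Flow is perpendicular to layering, so the layers act in series and the equivalent K is the thickness-weighted harmonic mean.
Total thickness L = 2.69 + 3.33 + 10.3 = 16.32 m.
Σ(b_i/K_i) = 2.69/0.147 + 3.33/0.000151 + 10.3/1.19 = 22080 d.
K_eq = L / Σ(b_i/K_i) = 16.32 / 22080 = 0.0007391 m/day.
Q = K_eq · A · (Δh/L) = 0.0007391 × 426 × (13.9/16.32) = 0.2682 m³/day.

0.268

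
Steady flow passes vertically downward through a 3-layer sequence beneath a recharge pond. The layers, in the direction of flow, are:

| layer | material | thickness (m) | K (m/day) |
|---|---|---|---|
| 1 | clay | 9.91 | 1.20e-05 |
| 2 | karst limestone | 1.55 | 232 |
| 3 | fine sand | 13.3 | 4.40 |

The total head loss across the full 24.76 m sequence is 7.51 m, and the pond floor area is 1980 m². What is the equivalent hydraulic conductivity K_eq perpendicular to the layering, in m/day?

Flow is perpendicular to layering, so the layers act in series and the equivalent K is the thickness-weighted harmonic mean.
Total thickness L = 9.91 + 1.55 + 13.3 = 24.76 m.
Σ(b_i/K_i) = 9.91/1.20e-05 + 1.55/232 + 13.3/4.40 = 8.258e+05 d.
K_eq = L / Σ(b_i/K_i) = 24.76 / 8.258e+05 = 2.998e-05 m/day.

3.00e-05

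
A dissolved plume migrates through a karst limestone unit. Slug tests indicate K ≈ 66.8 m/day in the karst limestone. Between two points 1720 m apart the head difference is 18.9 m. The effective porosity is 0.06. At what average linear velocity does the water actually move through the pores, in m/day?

12.2

Hydraulic gradient i = Δh / L = 18.9 / 1720 = 0.01099.
Darcy flux q = K · i = 66.80 × 0.01099 = 0.7340 m/day.
Seepage velocity v = q / n_e = 0.7340 / 0.06 = 12.23 m/day.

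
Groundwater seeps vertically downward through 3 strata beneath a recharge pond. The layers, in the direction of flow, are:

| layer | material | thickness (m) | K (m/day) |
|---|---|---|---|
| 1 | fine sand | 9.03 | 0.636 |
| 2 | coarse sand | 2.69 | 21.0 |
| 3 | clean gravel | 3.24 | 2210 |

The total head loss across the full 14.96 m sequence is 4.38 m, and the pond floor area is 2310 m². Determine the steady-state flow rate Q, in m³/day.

Flow is perpendicular to layering, so the layers act in series and the equivalent K is the thickness-weighted harmonic mean.
Total thickness L = 9.03 + 2.69 + 3.24 = 14.96 m.
Σ(b_i/K_i) = 9.03/0.636 + 2.69/21.0 + 3.24/2210 = 14.33 d.
K_eq = L / Σ(b_i/K_i) = 14.96 / 14.33 = 1.044 m/day.
Q = K_eq · A · (Δh/L) = 1.044 × 2310 × (4.38/14.96) = 706.2 m³/day.

706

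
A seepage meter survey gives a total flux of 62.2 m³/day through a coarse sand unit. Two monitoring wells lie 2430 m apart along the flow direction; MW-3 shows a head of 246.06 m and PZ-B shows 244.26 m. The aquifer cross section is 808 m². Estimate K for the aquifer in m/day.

Hydraulic gradient i = (246.06 − 244.26) / 2430 = 1.8 / 2430 = 0.0007407.
From Q = K·A·i, K = Q / (A·i) = 62.2 / (808.0 × 0.0007407) = 103.9 m/day.

104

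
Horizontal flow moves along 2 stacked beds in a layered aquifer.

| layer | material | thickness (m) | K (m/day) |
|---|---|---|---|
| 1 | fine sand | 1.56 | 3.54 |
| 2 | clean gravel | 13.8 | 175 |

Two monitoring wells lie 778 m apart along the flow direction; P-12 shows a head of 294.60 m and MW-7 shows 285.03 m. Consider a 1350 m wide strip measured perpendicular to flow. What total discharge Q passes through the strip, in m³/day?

40200

Flow is parallel to layering, so each bed carries its own Darcy discharge and the transmissivities add.
Σ(K_i·b_i) = 3.54×1.56 + 175×13.8 = 2421 m²/day.
Hydraulic gradient i = (294.60 − 285.03) / 778 = 9.57 / 778 = 0.01230.
Q = Σ(K_i·b_i) · W · i = 2421 × 1350 × 0.01230 = 40195 m³/day.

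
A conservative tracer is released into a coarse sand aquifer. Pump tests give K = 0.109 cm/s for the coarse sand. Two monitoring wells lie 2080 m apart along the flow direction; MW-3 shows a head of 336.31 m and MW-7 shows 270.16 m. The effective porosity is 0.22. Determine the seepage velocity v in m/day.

Convert K: 0.109 cm/s × 864 = 94.18 m/day.
Hydraulic gradient i = (336.31 − 270.16) / 2080 = 66.15 / 2080 = 0.03180.
Darcy flux q = K · i = 94.18 × 0.03180 = 2.995 m/day.
Seepage velocity v = q / n_e = 2.995 / 0.22 = 13.61 m/day.

13.6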